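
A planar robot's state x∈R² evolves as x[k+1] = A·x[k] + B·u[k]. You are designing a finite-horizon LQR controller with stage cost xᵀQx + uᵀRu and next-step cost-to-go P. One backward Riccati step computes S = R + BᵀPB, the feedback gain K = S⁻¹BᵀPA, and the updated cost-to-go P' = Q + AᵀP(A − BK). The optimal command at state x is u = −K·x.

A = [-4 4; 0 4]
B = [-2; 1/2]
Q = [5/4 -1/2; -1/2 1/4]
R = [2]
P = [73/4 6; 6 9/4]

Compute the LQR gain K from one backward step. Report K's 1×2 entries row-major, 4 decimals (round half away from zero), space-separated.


2.1082 -2.7925

BᵀP = [-33.5000 -10.8750]
S = R + BᵀPB = [2] + [61.5625] = [63.5625]
BᵀPA = [134.0000 -177.5000]
K = S⁻¹·BᵀPA = [2.1082 -2.7925]
A−BK = [0.2163 -1.5851; -1.0541 5.3963]
AᵀP(A−BK) = [9.5064 -13.8014; -13.8014 24.3265]
P' = Q + AᵀP(A−BK) = [10.7564 -14.3014; -14.3014 24.5765]
tr(P') = 35.3328


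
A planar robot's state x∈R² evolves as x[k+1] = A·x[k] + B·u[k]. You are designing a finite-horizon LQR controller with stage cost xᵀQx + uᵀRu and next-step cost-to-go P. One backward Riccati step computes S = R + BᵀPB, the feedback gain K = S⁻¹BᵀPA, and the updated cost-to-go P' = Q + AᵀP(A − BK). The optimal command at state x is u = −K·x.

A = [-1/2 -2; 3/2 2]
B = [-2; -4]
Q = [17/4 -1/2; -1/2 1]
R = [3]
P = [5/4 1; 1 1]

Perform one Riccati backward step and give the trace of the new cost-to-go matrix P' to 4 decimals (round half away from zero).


6.4609

BᵀP = [-6.5000 -6.0000]
S = R + BᵀPB = [3] + [37.0000] = [40.0000]
BᵀPA = [-5.7500 1.0000]
K = S⁻¹·BᵀPA = [-0.1438 0.0250]
A−BK = [-0.7875 -1.9500; 0.9250 2.1000]
AᵀP(A−BK) = [0.2359 0.3938; 0.3938 0.9750]
P' = Q + AᵀP(A−BK) = [4.4859 -0.1063; -0.1063 1.9750]
tr(P') = 6.4609


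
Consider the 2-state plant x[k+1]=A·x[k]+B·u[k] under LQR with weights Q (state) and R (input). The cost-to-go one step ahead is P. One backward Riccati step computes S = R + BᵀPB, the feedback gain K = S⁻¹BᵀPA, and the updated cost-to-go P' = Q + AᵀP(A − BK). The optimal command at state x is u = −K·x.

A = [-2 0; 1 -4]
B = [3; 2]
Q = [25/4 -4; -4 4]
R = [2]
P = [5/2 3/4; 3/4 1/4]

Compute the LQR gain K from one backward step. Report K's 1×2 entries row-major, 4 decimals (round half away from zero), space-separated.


-0.4420 -0.3188

BᵀP = [9.0000 2.7500]
S = R + BᵀPB = [2] + [32.5000] = [34.5000]
BᵀPA = [-15.2500 -11.0000]
K = S⁻¹·BᵀPA = [-0.4420 -0.3188]
A−BK = [-0.6739 0.9565; 1.8841 -3.3623]
AᵀP(A−BK) = [0.5091 0.1377; 0.1377 0.4928]
P' = Q + AᵀP(A−BK) = [6.7591 -3.8623; -3.8623 4.4928]
tr(P') = 11.2518


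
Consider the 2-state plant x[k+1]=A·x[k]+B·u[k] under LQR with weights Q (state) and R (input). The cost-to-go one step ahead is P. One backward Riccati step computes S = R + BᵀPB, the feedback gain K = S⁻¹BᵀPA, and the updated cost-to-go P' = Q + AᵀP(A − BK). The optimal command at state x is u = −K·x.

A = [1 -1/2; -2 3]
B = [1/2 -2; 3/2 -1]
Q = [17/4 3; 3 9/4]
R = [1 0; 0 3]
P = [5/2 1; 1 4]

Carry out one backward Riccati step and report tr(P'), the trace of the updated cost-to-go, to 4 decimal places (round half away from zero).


BᵀP = [2.7500 6.5000; -6.0000 -6.0000]
S = R + BᵀPB = [1 0; 0 3] + [11.1250 -12.0000; -12.0000 18.0000] = [12.1250 -12.0000; -12.0000 21.0000]
BᵀPA = [-10.2500 18.1250; 6.0000 -15.0000]
K = S⁻¹·BᵀPA = [-1.2949 1.8136; -0.4542 0.3220]
A−BK = [0.7390 -0.7627; -0.5119 0.6017]
AᵀP(A−BK) = [3.9525 -4.5932; -4.5932 5.5847]
P' = Q + AᵀP(A−BK) = [8.2025 -1.5932; -1.5932 7.8347]
tr(P') = 16.0373

16.0373


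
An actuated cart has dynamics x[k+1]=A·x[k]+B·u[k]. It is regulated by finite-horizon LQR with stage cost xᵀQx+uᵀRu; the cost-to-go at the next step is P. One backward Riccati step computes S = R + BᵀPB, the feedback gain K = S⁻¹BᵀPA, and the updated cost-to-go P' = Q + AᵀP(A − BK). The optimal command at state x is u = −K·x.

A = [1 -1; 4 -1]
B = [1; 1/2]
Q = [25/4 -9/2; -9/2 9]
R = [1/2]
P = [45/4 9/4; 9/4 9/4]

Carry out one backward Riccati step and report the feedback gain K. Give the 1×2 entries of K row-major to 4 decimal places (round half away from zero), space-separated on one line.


BᵀP = [12.3750 3.3750]
S = R + BᵀPB = [1/2] + [14.0625] = [14.5625]
BᵀPA = [25.8750 -15.7500]
K = S⁻¹·BᵀPA = [1.7768 -1.0815]
A−BK = [-0.7768 0.0815; 3.1116 -0.4592]
AᵀP(A−BK) = [19.2747 -3.5150; -3.5150 0.9657]
P' = Q + AᵀP(A−BK) = [25.5247 -8.0150; -8.0150 9.9657]
tr(P') = 35.4903

1.7768 -1.0815


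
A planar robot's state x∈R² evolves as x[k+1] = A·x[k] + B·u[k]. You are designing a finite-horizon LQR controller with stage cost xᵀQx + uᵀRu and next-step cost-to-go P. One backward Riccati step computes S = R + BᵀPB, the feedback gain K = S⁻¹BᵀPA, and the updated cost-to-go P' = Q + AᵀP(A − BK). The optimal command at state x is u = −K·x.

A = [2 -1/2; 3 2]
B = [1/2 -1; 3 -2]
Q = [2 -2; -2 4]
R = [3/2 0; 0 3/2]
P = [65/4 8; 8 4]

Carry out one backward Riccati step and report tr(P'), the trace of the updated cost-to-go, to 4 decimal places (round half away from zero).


8.5521

BᵀP = [32.1250 16.0000; -32.2500 -16.0000]
S = R + BᵀPB = [3/2 0; 0 3/2] + [64.0625 -64.1250; -64.1250 64.2500] = [65.5625 -64.1250; -64.1250 65.7500]
BᵀPA = [112.2500 15.9375; -112.5000 -15.8750]
K = S⁻¹·BᵀPA = [0.8372 0.1505; -0.8945 -0.0947]
A−BK = [0.6869 -0.6699; -1.3007 1.3592]
AᵀP(A−BK) = [2.3909 0.2066; 0.2066 0.1611]
P' = Q + AᵀP(A−BK) = [4.3909 -1.7934; -1.7934 4.1611]
tr(P') = 8.5521


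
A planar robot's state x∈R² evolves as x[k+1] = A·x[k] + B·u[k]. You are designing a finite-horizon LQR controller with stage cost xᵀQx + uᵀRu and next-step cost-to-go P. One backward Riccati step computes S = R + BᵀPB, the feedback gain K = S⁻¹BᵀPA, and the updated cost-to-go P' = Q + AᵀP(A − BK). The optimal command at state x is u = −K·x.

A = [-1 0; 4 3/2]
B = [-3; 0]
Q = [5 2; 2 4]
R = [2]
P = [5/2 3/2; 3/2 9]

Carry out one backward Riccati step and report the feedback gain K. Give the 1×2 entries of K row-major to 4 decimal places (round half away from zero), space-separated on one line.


BᵀP = [-7.5000 -4.5000]
S = R + BᵀPB = [2] + [22.5000] = [24.5000]
BᵀPA = [-10.5000 -6.7500]
K = S⁻¹·BᵀPA = [-0.4286 -0.2755]
A−BK = [-2.2857 -0.8265; 4.0000 1.5000]
AᵀP(A−BK) = [130.0000 48.8571; 48.8571 18.3903]
P' = Q + AᵀP(A−BK) = [135.0000 50.8571; 50.8571 22.3903]
tr(P') = 157.3903

-0.4286 -0.2755


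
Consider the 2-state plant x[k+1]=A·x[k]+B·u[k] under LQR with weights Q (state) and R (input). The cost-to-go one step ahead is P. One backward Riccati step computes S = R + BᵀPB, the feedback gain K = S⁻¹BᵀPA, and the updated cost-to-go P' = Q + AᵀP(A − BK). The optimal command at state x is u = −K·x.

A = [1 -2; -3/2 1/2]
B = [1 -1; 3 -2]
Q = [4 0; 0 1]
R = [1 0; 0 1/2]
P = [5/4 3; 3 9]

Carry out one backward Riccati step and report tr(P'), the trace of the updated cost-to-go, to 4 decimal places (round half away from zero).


BᵀP = [10.2500 30.0000; -7.2500 -21.0000]
S = R + BᵀPB = [1 0; 0 1/2] + [100.2500 -70.2500; -70.2500 49.2500] = [101.2500 -70.2500; -70.2500 49.7500]
BᵀPA = [-34.7500 -5.5000; 24.2500 4.0000]
K = S⁻¹·BᵀPA = [-0.2472 0.0722; 0.1383 0.1824]
A−BK = [1.3856 -1.8898; -0.4816 0.6481]
AᵀP(A−BK) = [0.5542 -0.6631; -0.6631 0.9177]
P' = Q + AᵀP(A−BK) = [4.5542 -0.6631; -0.6631 1.9177]
tr(P') = 6.4718

6.4718


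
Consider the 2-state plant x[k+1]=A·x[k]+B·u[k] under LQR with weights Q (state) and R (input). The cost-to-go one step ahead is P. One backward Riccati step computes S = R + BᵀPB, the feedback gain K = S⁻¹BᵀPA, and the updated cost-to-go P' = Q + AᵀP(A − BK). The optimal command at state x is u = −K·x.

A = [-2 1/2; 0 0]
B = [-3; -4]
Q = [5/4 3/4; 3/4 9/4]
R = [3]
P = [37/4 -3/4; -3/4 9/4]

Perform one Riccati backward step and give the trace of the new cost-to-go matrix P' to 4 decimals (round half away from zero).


17.8399

BᵀP = [-24.7500 -6.7500]
S = R + BᵀPB = [3] + [101.2500] = [104.2500]
BᵀPA = [49.5000 -12.3750]
K = S⁻¹·BᵀPA = [0.4748 -0.1187]
A−BK = [-0.5755 0.1439; 1.8993 -0.4748]
AᵀP(A−BK) = [13.4964 -3.3741; -3.3741 0.8435]
P' = Q + AᵀP(A−BK) = [14.7464 -2.6241; -2.6241 3.0935]
tr(P') = 17.8399


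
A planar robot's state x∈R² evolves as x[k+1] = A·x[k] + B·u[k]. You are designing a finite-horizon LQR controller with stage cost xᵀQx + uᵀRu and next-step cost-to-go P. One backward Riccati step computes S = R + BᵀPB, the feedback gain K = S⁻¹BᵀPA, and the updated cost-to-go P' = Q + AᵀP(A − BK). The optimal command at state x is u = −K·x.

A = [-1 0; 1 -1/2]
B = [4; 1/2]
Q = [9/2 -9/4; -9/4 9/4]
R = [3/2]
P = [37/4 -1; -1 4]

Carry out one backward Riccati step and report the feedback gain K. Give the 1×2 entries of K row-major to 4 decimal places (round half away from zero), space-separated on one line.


-0.2628 0.0068

BᵀP = [36.5000 -2.0000]
S = R + BᵀPB = [3/2] + [145.0000] = [146.5000]
BᵀPA = [-38.5000 1.0000]
K = S⁻¹·BᵀPA = [-0.2628 0.0068]
A−BK = [0.0512 -0.0273; 1.1314 -0.5034]
AᵀP(A−BK) = [5.1323 -2.2372; -2.2372 0.9932]
P' = Q + AᵀP(A−BK) = [9.6323 -4.4872; -4.4872 3.2432]
tr(P') = 12.8754


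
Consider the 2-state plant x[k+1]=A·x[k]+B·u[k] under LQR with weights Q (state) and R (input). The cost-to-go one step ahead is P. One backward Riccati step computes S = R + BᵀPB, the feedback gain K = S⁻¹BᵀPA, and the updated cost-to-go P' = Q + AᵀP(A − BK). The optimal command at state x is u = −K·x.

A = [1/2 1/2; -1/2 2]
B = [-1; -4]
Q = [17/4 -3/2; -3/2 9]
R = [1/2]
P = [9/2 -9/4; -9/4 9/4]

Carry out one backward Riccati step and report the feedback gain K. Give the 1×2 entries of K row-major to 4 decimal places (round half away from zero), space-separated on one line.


BᵀP = [4.5000 -6.7500]
S = R + BᵀPB = [1/2] + [22.5000] = [23.0000]
BᵀPA = [5.6250 -11.2500]
K = S⁻¹·BᵀPA = [0.2446 -0.4891]
A−BK = [0.7446 0.0109; 0.4783 0.0435]
AᵀP(A−BK) = [1.4368 -0.0611; -0.0611 0.1223]
P' = Q + AᵀP(A−BK) = [5.6868 -1.5611; -1.5611 9.1223]
tr(P') = 14.8091

0.2446 -0.4891


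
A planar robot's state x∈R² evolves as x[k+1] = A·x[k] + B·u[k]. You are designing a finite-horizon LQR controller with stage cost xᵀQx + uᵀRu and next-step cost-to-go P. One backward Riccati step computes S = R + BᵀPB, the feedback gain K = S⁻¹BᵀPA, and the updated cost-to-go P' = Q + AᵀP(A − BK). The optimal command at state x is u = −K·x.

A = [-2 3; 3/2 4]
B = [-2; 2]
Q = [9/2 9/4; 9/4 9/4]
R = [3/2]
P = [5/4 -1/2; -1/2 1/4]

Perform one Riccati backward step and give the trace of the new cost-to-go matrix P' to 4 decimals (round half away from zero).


BᵀP = [-3.5000 1.5000]
S = R + BᵀPB = [3/2] + [10.0000] = [11.5000]
BᵀPA = [9.2500 -4.5000]
K = S⁻¹·BᵀPA = [0.8043 -0.3913]
A−BK = [-0.3913 2.2174; -0.1087 4.7826]
AᵀP(A−BK) = [1.1223 -0.6304; -0.6304 1.4891]
P' = Q + AᵀP(A−BK) = [5.6223 1.6196; 1.6196 3.7391]
tr(P') = 9.3614

9.3614


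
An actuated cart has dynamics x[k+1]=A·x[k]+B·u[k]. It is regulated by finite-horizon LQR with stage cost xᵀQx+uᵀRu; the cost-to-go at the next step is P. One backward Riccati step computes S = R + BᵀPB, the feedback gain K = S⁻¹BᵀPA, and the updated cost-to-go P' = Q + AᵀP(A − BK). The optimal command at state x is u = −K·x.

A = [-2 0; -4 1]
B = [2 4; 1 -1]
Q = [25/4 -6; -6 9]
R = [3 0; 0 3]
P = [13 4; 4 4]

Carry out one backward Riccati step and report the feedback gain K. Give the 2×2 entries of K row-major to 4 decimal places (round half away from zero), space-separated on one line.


-2.0437 0.4367 0.4192 -0.1921

BᵀP = [30.0000 12.0000; 48.0000 12.0000]
S = R + BᵀPB = [3 0; 0 3] + [72.0000 108.0000; 108.0000 180.0000] = [75.0000 108.0000; 108.0000 183.0000]
BᵀPA = [-108.0000 12.0000; -144.0000 12.0000]
K = S⁻¹·BᵀPA = [-2.0437 0.4367; 0.4192 -0.1921]
A−BK = [0.4105 -0.1048; -1.5371 0.3712]
AᵀP(A−BK) = [19.6507 -4.5066; -4.5066 1.0655]
P' = Q + AᵀP(A−BK) = [25.9007 -10.5066; -10.5066 10.0655]
tr(P') = 35.9662


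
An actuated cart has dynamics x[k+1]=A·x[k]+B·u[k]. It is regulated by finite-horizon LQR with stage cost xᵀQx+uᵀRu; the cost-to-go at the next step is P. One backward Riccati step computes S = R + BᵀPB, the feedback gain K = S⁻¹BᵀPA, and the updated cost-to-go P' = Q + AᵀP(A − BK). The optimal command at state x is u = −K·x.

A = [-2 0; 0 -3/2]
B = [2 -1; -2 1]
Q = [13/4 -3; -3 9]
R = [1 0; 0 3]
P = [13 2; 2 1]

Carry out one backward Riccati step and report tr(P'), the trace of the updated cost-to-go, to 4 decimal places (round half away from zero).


BᵀP = [22.0000 2.0000; -11.0000 -1.0000]
S = R + BᵀPB = [1 0; 0 3] + [40.0000 -20.0000; -20.0000 10.0000] = [41.0000 -20.0000; -20.0000 13.0000]
BᵀPA = [-44.0000 -3.0000; 22.0000 1.5000]
K = S⁻¹·BᵀPA = [-0.9925 -0.0677; 0.1654 0.0113]
A−BK = [0.1504 0.1466; -2.1504 -1.6466]
AᵀP(A−BK) = [4.6917 2.7744; 2.7744 2.0301]
P' = Q + AᵀP(A−BK) = [7.9417 -0.2256; -0.2256 11.0301]
tr(P') = 18.9718

18.9718


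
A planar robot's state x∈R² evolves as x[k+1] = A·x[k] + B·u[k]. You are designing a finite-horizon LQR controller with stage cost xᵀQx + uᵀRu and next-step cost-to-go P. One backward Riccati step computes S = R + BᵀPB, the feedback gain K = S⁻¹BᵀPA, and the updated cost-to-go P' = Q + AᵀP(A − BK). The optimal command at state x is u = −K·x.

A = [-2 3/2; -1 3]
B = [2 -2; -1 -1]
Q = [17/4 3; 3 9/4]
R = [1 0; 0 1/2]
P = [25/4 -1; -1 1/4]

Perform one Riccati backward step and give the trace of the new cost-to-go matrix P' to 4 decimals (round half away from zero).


BᵀP = [13.5000 -2.2500; -11.5000 1.7500]
S = R + BᵀPB = [1 0; 0 1/2] + [29.2500 -24.7500; -24.7500 21.2500] = [30.2500 -24.7500; -24.7500 21.7500]
BᵀPA = [-24.7500 13.5000; 21.2500 -12.0000]
K = S⁻¹·BᵀPA = [-0.2727 -0.0744; 0.6667 -0.6364]
A−BK = [-0.1212 0.3760; -0.6061 2.2893]
AᵀP(A−BK) = [0.3333 -0.3182; -0.3182 0.6803]
P' = Q + AᵀP(A−BK) = [4.5833 2.6818; 2.6818 2.9303]
tr(P') = 7.5136

7.5136


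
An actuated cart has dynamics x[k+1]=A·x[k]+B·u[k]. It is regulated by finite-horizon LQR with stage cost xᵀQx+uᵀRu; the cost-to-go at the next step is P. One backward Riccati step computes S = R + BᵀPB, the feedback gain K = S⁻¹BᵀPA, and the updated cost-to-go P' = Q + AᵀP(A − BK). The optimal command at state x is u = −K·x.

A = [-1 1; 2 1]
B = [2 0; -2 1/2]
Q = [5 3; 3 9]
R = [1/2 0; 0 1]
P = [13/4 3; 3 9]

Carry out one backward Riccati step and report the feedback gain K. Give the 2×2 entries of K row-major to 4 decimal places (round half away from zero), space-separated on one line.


-0.7387 -0.0293 0.9440 1.7920

BᵀP = [0.5000 -12.0000; 1.5000 4.5000]
S = R + BᵀPB = [1/2 0; 0 1] + [25.0000 -6.0000; -6.0000 2.2500] = [25.5000 -6.0000; -6.0000 3.2500]
BᵀPA = [-24.5000 -11.5000; 7.5000 6.0000]
K = S⁻¹·BᵀPA = [-0.7387 -0.0293; 0.9440 1.7920]
A−BK = [0.4773 1.0587; 0.0507 0.0453]
AᵀP(A−BK) = [2.0727 3.5913; 3.5913 7.1607]
P' = Q + AᵀP(A−BK) = [7.0727 6.5913; 6.5913 16.1607]
tr(P') = 23.2333


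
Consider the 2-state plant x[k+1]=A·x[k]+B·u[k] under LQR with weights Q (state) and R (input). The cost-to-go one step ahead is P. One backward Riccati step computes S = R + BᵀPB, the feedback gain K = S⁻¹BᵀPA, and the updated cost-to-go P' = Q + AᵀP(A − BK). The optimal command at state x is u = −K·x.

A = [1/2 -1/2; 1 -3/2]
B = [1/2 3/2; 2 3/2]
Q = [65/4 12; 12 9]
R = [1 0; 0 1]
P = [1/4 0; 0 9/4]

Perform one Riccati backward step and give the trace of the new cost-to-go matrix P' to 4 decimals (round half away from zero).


25.7461

BᵀP = [0.1250 4.5000; 0.3750 3.3750]
S = R + BᵀPB = [1 0; 0 1] + [9.0625 6.9375; 6.9375 5.6250] = [10.0625 6.9375; 6.9375 6.6250]
BᵀPA = [4.5625 -6.8125; 3.5625 -5.2500]
K = S⁻¹·BᵀPA = [0.2974 -0.4700; 0.2263 -0.3003]
A−BK = [0.0118 0.1855; 0.0658 -0.1096]
AᵀP(A−BK) = [0.1494 -0.2234; -0.2234 0.3467]
P' = Q + AᵀP(A−BK) = [16.3994 11.7766; 11.7766 9.3467]
tr(P') = 25.7461


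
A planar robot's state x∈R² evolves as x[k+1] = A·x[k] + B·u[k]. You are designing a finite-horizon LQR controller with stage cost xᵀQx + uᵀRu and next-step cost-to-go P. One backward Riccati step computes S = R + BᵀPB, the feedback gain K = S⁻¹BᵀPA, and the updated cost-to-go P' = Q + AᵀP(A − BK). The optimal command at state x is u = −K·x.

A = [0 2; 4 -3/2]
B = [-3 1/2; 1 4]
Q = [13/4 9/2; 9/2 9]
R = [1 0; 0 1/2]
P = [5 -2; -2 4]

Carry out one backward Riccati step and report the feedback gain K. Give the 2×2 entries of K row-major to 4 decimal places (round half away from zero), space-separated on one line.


BᵀP = [-17.0000 10.0000; -5.5000 15.0000]
S = R + BᵀPB = [1 0; 0 1/2] + [61.0000 31.5000; 31.5000 57.2500] = [62.0000 31.5000; 31.5000 57.7500]
BᵀPA = [40.0000 -49.0000; 60.0000 -33.5000]
K = S⁻¹·BᵀPA = [0.1623 -0.6856; 0.9504 -0.2061]
A−BK = [0.0116 0.0463; 0.0359 0.0101]
AᵀP(A−BK) = [0.4822 -0.2086; -0.2086 0.5005]
P' = Q + AᵀP(A−BK) = [3.7322 4.2914; 4.2914 9.5005]
tr(P') = 13.2327

0.1623 -0.6856 0.9504 -0.2061


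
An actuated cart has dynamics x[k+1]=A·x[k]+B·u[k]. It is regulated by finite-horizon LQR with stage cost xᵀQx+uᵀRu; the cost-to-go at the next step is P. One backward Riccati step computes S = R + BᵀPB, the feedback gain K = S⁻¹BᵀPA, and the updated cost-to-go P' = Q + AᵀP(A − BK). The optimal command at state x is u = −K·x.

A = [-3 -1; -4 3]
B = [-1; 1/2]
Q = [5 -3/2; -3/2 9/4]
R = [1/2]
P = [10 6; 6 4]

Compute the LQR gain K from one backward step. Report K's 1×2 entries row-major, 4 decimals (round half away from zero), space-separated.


BᵀP = [-7.0000 -4.0000]
S = R + BᵀPB = [1/2] + [5.0000] = [5.5000]
BᵀPA = [37.0000 -5.0000]
K = S⁻¹·BᵀPA = [6.7273 -0.9091]
A−BK = [3.7273 -1.9091; -7.3636 3.4545]
AᵀP(A−BK) = [49.0909 -14.3636; -14.3636 5.4545]
P' = Q + AᵀP(A−BK) = [54.0909 -15.8636; -15.8636 7.7045]
tr(P') = 61.7955

6.7273 -0.9091


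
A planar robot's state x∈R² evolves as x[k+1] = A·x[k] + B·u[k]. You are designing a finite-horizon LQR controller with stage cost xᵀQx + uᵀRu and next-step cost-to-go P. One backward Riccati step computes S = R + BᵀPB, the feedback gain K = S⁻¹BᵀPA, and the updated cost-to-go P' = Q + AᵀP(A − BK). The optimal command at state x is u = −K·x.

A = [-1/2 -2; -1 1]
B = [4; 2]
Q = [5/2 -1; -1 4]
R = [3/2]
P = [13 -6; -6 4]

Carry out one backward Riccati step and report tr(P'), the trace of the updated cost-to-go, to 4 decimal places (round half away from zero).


16.4604

BᵀP = [40.0000 -16.0000]
S = R + BᵀPB = [3/2] + [128.0000] = [129.5000]
BᵀPA = [-4.0000 -96.0000]
K = S⁻¹·BᵀPA = [-0.0309 -0.7413]
A−BK = [-0.3764 0.9653; -0.9382 2.4826]
AᵀP(A−BK) = [1.1264 -2.9653; -2.9653 8.8340]
P' = Q + AᵀP(A−BK) = [3.6264 -3.9653; -3.9653 12.8340]
tr(P') = 16.4604


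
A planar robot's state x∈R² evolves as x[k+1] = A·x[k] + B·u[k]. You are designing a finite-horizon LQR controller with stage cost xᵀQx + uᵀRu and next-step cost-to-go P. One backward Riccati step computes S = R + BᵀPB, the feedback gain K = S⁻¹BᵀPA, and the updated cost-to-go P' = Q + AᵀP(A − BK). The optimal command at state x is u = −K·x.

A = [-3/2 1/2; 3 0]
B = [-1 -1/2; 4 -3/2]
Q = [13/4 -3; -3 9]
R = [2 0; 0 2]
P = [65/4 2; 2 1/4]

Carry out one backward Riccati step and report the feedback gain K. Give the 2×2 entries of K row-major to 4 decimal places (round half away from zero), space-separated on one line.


BᵀP = [-8.2500 -1.0000; -11.1250 -1.3750]
S = R + BᵀPB = [2 0; 0 2] + [4.2500 5.6250; 5.6250 7.6250] = [6.2500 5.6250; 5.6250 9.6250]
BᵀPA = [9.3750 -4.1250; 12.5625 -5.5625]
K = S⁻¹·BᵀPA = [0.6863 -0.2951; 0.9041 -0.4055]
A−BK = [-0.3616 0.0022; 1.6110 0.5721]
AᵀP(A−BK) = [3.0205 -1.3274; -1.3274 0.5899]
P' = Q + AᵀP(A−BK) = [6.2705 -4.3274; -4.3274 9.5899]
tr(P') = 15.8604

0.6863 -0.2951 0.9041 -0.4055


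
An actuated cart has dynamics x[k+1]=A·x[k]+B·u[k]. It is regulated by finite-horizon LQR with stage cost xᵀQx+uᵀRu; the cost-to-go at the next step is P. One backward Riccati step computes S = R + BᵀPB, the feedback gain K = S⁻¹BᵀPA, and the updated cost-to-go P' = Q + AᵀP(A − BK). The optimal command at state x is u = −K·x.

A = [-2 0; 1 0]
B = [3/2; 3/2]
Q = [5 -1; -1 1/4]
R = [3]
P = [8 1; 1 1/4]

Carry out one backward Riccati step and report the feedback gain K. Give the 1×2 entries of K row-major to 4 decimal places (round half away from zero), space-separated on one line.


-0.9640 0.0000

BᵀP = [13.5000 1.8750]
S = R + BᵀPB = [3] + [23.0625] = [26.0625]
BᵀPA = [-25.1250 0.0000]
K = S⁻¹·BᵀPA = [-0.9640 0.0000]
A−BK = [-0.5540 0.0000; 2.4460 0.0000]
AᵀP(A−BK) = [4.0288 0.0000; 0.0000 0.0000]
P' = Q + AᵀP(A−BK) = [9.0288 -1.0000; -1.0000 0.2500]
tr(P') = 9.2788


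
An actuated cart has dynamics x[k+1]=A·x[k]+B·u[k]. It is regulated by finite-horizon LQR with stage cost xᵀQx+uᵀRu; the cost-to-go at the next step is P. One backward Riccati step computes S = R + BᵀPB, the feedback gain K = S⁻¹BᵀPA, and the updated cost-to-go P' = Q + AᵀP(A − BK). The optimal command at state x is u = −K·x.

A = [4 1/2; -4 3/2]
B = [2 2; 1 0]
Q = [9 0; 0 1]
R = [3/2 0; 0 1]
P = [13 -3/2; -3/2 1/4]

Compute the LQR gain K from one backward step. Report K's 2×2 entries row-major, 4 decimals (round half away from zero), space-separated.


0.7168 0.1089 1.5260 0.0597

BᵀP = [24.5000 -2.7500; 26.0000 -3.0000]
S = R + BᵀPB = [3/2 0; 0 1] + [46.2500 49.0000; 49.0000 52.0000] = [47.7500 49.0000; 49.0000 53.0000]
BᵀPA = [109.0000 8.1250; 116.0000 8.5000]
K = S⁻¹·BᵀPA = [0.7168 0.1089; 1.5260 0.0597]
A−BK = [-0.4855 0.1628; -4.7168 1.3911]
AᵀP(A−BK) = [4.8555 -0.2948; -0.2948 0.1703]
P' = Q + AᵀP(A−BK) = [13.8555 -0.2948; -0.2948 1.1703]
tr(P') = 15.0258


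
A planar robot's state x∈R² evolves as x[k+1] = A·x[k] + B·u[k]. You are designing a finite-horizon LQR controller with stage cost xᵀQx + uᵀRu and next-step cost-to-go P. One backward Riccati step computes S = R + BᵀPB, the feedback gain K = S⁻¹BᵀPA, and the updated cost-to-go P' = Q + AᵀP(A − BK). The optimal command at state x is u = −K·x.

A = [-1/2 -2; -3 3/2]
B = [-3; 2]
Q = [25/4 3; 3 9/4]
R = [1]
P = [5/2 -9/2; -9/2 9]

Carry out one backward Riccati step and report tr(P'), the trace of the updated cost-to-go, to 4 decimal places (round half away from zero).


BᵀP = [-16.5000 31.5000]
S = R + BᵀPB = [1] + [112.5000] = [113.5000]
BᵀPA = [-86.2500 80.2500]
K = S⁻¹·BᵀPA = [-0.7599 0.7070]
A−BK = [-2.7797 0.1211; -1.4802 0.0859]
AᵀP(A−BK) = [2.5826 -0.6421; -0.6421 0.5094]
P' = Q + AᵀP(A−BK) = [8.8326 2.3579; 2.3579 2.7594]
tr(P') = 11.5920

11.5920


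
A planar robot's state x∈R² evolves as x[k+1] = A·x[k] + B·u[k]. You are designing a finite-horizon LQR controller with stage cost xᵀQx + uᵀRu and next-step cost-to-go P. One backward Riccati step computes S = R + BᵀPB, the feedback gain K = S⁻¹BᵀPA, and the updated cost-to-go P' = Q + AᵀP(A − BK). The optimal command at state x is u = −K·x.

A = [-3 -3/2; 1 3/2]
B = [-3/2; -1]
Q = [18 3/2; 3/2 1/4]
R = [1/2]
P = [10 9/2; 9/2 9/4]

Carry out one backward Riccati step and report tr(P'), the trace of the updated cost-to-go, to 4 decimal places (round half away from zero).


21.1786

BᵀP = [-19.5000 -9.0000]
S = R + BᵀPB = [1/2] + [38.2500] = [38.7500]
BᵀPA = [49.5000 15.7500]
K = S⁻¹·BᵀPA = [1.2774 0.4065]
A−BK = [-1.0839 -0.8903; 2.2774 1.9065]
AᵀP(A−BK) = [2.0177 1.2556; 1.2556 0.9109]
P' = Q + AᵀP(A−BK) = [20.0177 2.7556; 2.7556 1.1609]
tr(P') = 21.1786


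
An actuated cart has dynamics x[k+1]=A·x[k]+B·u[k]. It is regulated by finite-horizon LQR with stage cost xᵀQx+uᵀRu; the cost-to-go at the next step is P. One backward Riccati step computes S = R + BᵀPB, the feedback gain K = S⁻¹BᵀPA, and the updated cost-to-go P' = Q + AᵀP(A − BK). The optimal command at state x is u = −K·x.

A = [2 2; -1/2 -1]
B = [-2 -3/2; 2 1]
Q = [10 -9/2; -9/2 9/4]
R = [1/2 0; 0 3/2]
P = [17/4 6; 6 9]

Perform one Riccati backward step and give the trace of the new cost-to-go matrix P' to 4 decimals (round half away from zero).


BᵀP = [3.5000 6.0000; -0.3750 0.0000]
S = R + BᵀPB = [1/2 0; 0 3/2] + [5.0000 0.7500; 0.7500 0.5625] = [5.5000 0.7500; 0.7500 2.0625]
BᵀPA = [4.0000 1.0000; -0.7500 -0.7500]
K = S⁻¹·BᵀPA = [0.8174 0.2435; -0.6609 -0.4522]
A−BK = [2.6435 1.8087; -1.4739 -1.0348]
AᵀP(A−BK) = [3.4848 2.1870; 2.1870 1.4174]
P' = Q + AᵀP(A−BK) = [13.4848 -2.3130; -2.3130 3.6674]
tr(P') = 17.1522

17.1522


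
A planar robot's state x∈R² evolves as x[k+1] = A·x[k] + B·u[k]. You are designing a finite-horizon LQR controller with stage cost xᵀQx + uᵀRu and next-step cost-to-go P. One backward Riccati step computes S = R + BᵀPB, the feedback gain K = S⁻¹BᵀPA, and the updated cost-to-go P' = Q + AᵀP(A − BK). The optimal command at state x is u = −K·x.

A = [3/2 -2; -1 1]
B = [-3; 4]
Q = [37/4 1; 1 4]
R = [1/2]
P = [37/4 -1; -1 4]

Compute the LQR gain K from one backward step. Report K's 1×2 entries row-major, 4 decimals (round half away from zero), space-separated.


-0.3879 0.4803

BᵀP = [-31.7500 19.0000]
S = R + BᵀPB = [1/2] + [171.2500] = [171.7500]
BᵀPA = [-66.6250 82.5000]
K = S⁻¹·BᵀPA = [-0.3879 0.4803]
A−BK = [0.3362 -0.5590; 0.5517 -0.9214]
AᵀP(A−BK) = [1.9674 -3.2467; -3.2467 5.3712]
P' = Q + AᵀP(A−BK) = [11.2174 -2.2467; -2.2467 9.3712]
tr(P') = 20.5886


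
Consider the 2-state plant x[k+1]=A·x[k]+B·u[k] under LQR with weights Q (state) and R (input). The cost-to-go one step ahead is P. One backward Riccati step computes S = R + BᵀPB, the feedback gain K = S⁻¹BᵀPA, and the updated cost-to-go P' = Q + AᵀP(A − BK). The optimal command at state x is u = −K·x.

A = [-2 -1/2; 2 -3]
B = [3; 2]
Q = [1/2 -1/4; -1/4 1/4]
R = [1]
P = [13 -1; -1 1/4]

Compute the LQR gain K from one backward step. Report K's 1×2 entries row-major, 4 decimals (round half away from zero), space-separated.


-0.7383 -0.1028

BᵀP = [37.0000 -2.5000]
S = R + BᵀPB = [1] + [106.0000] = [107.0000]
BᵀPA = [-79.0000 -11.0000]
K = S⁻¹·BᵀPA = [-0.7383 -0.1028]
A−BK = [0.2150 -0.1916; 3.4766 -2.7944]
AᵀP(A−BK) = [2.6729 -1.6215; -1.6215 1.3692]
P' = Q + AᵀP(A−BK) = [3.1729 -1.8715; -1.8715 1.6192]
tr(P') = 4.7921


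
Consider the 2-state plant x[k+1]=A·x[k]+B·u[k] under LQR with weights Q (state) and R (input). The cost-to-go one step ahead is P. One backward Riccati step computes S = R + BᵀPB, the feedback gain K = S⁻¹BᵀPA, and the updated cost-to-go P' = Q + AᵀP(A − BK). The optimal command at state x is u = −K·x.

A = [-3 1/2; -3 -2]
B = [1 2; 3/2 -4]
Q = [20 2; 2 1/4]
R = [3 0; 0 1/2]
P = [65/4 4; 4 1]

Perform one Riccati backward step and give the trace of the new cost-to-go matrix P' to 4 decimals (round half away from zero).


27.6024

BᵀP = [22.2500 5.5000; 16.5000 4.0000]
S = R + BᵀPB = [3 0; 0 1/2] + [30.5000 22.5000; 22.5000 17.0000] = [33.5000 22.5000; 22.5000 17.5000]
BᵀPA = [-83.2500 0.1250; -61.5000 0.2500]
K = S⁻¹·BᵀPA = [-0.9141 -0.0430; -2.3391 0.0695]
A−BK = [2.5922 0.4039; -10.9852 -1.6574]
AᵀP(A−BK) = [7.3020 0.3240; 0.3240 0.0505]
P' = Q + AᵀP(A−BK) = [27.3020 2.3240; 2.3240 0.3005]
tr(P') = 27.6024


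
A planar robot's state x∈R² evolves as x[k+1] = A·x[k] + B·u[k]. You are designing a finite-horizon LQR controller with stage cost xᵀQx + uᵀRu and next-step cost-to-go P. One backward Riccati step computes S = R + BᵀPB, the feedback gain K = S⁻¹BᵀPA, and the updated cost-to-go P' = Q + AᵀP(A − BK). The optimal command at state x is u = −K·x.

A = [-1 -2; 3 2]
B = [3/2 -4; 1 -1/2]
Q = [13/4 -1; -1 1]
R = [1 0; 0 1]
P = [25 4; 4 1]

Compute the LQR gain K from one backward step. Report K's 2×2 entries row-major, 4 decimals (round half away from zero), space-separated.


0.5934 0.3340 0.3669 0.5455

BᵀP = [41.5000 7.0000; -102.0000 -16.5000]
S = R + BᵀPB = [1 0; 0 1] + [69.2500 -169.5000; -169.5000 416.2500] = [70.2500 -169.5000; -169.5000 417.2500]
BᵀPA = [-20.5000 -69.0000; 52.5000 171.0000]
K = S⁻¹·BᵀPA = [0.5934 0.3340; 0.3669 0.5455]
A−BK = [-0.4226 -0.3190; 2.5900 1.9387]
AᵀP(A−BK) = [2.9034 2.2078; 2.2078 1.7642]
P' = Q + AᵀP(A−BK) = [6.1534 1.2078; 1.2078 2.7642]
tr(P') = 8.9176


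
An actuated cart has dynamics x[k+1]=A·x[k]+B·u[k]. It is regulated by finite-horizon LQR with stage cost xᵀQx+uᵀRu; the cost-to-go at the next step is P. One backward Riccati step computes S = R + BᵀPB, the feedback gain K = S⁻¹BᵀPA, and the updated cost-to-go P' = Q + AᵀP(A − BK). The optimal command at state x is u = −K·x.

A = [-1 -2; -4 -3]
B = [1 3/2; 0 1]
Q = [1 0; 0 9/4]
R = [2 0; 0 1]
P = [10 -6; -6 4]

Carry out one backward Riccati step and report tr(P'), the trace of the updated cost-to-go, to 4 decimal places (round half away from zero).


15.6742

BᵀP = [10.0000 -6.0000; 9.0000 -5.0000]
S = R + BᵀPB = [2 0; 0 1] + [10.0000 9.0000; 9.0000 8.5000] = [12.0000 9.0000; 9.0000 9.5000]
BᵀPA = [14.0000 -2.0000; 11.0000 -3.0000]
K = S⁻¹·BᵀPA = [1.0303 0.2424; 0.1818 -0.5455]
A−BK = [-2.3030 -1.4242; -4.1818 -2.4545]
AᵀP(A−BK) = [9.5758 4.6061; 4.6061 2.8485]
P' = Q + AᵀP(A−BK) = [10.5758 4.6061; 4.6061 5.0985]
tr(P') = 15.6742


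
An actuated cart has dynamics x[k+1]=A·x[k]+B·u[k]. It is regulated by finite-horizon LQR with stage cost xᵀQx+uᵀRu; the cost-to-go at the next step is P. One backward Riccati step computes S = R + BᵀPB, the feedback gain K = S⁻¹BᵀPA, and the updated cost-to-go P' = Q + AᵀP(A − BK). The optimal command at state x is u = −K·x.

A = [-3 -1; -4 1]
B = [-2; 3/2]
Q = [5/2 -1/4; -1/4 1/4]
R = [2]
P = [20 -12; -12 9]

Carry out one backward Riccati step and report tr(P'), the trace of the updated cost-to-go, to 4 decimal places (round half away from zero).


BᵀP = [-58.0000 37.5000]
S = R + BᵀPB = [2] + [172.2500] = [174.2500]
BᵀPA = [24.0000 95.5000]
K = S⁻¹·BᵀPA = [0.1377 0.5481]
A−BK = [-2.7245 0.0961; -4.2066 0.1779]
AᵀP(A−BK) = [32.6944 -1.1535; -1.1535 0.6600]
P' = Q + AᵀP(A−BK) = [35.1944 -1.4035; -1.4035 0.9100]
tr(P') = 36.1044

36.1044


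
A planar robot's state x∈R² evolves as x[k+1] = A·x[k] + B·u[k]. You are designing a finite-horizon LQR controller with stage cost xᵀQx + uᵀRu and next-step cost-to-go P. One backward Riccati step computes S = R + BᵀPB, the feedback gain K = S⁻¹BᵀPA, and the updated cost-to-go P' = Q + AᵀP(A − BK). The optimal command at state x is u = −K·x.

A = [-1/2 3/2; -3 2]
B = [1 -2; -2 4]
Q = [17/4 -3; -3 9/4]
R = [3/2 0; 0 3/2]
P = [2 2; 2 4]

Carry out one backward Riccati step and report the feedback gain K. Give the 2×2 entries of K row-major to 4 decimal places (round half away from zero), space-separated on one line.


0.3689 -0.2913 -0.7379 0.5825

BᵀP = [-2.0000 -6.0000; 4.0000 12.0000]
S = R + BᵀPB = [3/2 0; 0 3/2] + [10.0000 -20.0000; -20.0000 40.0000] = [11.5000 -20.0000; -20.0000 41.5000]
BᵀPA = [19.0000 -15.0000; -38.0000 30.0000]
K = S⁻¹·BᵀPA = [0.3689 -0.2913; -0.7379 0.5825]
A−BK = [-2.3447 2.9563; 0.6893 -0.9126]
AᵀP(A−BK) = [7.4515 -8.8301; -8.8301 10.6553]
P' = Q + AᵀP(A−BK) = [11.7015 -11.8301; -11.8301 12.9053]
tr(P') = 24.6068


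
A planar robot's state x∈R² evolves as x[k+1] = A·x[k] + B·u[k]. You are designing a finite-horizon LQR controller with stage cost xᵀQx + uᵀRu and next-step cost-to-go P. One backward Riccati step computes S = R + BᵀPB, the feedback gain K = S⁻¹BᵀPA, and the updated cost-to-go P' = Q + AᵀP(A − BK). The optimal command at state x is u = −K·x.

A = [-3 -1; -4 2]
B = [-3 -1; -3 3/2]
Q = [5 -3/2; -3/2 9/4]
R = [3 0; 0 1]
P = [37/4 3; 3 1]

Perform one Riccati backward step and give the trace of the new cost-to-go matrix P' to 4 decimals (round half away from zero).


10.7297

BᵀP = [-36.7500 -12.0000; -4.7500 -1.5000]
S = R + BᵀPB = [3 0; 0 1] + [146.2500 18.7500; 18.7500 2.5000] = [149.2500 18.7500; 18.7500 3.5000]
BᵀPA = [158.2500 12.7500; 20.2500 1.7500]
K = S⁻¹·BᵀPA = [1.0198 0.0692; 0.3227 0.1295]
A−BK = [0.3820 -0.6630; -1.4248 2.0132]
AᵀP(A−BK) = [3.3381 0.1833; 0.1833 0.1416]
P' = Q + AᵀP(A−BK) = [8.3381 -1.3167; -1.3167 2.3916]
tr(P') = 10.7297


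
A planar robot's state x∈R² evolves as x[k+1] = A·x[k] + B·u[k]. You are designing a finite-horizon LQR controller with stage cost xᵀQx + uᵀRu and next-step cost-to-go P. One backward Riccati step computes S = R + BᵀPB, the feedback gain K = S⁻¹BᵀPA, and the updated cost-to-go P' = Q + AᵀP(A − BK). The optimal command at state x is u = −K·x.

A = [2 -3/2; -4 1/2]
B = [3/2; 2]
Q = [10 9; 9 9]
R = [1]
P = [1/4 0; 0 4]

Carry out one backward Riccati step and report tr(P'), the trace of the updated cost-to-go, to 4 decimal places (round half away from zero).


29.2847

BᵀP = [0.3750 8.0000]
S = R + BᵀPB = [1] + [16.5625] = [17.5625]
BᵀPA = [-31.2500 3.4375]
K = S⁻¹·BᵀPA = [-1.7794 0.1957]
A−BK = [4.6690 -1.7936; -0.4413 0.1085]
AᵀP(A−BK) = [9.3950 -2.6335; -2.6335 0.8897]
P' = Q + AᵀP(A−BK) = [19.3950 6.3665; 6.3665 9.8897]
tr(P') = 29.2847


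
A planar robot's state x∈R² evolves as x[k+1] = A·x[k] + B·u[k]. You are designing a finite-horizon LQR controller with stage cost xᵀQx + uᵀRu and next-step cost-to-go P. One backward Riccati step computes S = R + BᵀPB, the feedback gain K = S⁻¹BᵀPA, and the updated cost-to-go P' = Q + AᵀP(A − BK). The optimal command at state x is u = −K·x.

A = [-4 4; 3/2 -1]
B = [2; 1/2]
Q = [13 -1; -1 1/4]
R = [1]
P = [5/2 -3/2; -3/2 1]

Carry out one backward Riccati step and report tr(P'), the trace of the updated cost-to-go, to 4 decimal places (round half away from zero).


BᵀP = [4.2500 -2.5000]
S = R + BᵀPB = [1] + [7.2500] = [8.2500]
BᵀPA = [-20.7500 19.5000]
K = S⁻¹·BᵀPA = [-2.5152 2.3636]
A−BK = [1.0303 -0.7273; 2.7576 -2.1818]
AᵀP(A−BK) = [8.0606 -7.4545; -7.4545 6.9091]
P' = Q + AᵀP(A−BK) = [21.0606 -8.4545; -8.4545 7.1591]
tr(P') = 28.2197

28.2197


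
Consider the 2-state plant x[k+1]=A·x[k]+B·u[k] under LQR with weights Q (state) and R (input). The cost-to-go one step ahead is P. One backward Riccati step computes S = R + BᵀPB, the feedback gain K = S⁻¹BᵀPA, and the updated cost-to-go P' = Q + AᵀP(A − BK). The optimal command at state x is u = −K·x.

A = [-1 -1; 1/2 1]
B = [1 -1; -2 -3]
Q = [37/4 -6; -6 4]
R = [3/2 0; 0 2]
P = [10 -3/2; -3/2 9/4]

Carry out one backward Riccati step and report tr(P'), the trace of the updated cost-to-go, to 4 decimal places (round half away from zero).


15.0629

BᵀP = [13.0000 -6.0000; -5.5000 -5.2500]
S = R + BᵀPB = [3/2 0; 0 2] + [25.0000 5.0000; 5.0000 21.2500] = [26.5000 5.0000; 5.0000 23.2500]
BᵀPA = [-16.0000 -19.0000; 2.8750 0.2500]
K = S⁻¹·BᵀPA = [-0.6536 -0.7494; 0.2642 0.1719]
A−BK = [-0.0822 -0.0787; -0.0146 0.0169]
AᵀP(A−BK) = [0.8448 0.8900; 0.8900 0.9681]
P' = Q + AᵀP(A−BK) = [10.0948 -5.1100; -5.1100 4.9681]
tr(P') = 15.0629


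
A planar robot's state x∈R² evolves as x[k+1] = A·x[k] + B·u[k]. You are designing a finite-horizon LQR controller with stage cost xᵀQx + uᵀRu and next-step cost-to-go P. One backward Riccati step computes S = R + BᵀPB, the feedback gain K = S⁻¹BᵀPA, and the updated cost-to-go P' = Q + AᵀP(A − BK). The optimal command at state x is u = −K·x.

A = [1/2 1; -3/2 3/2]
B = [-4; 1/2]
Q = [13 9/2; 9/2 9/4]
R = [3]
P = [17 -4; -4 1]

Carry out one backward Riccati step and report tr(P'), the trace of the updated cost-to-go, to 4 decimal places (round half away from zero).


BᵀP = [-70.0000 16.5000]
S = R + BᵀPB = [3] + [288.2500] = [291.2500]
BᵀPA = [-59.7500 -45.2500]
K = S⁻¹·BᵀPA = [-0.2052 -0.1554]
A−BK = [-0.3206 0.3785; -1.3974 1.5777]
AᵀP(A−BK) = [0.2423 -0.0330; -0.0330 0.2197]
P' = Q + AᵀP(A−BK) = [13.2423 4.4670; 4.4670 2.4697]
tr(P') = 15.7120

15.7120


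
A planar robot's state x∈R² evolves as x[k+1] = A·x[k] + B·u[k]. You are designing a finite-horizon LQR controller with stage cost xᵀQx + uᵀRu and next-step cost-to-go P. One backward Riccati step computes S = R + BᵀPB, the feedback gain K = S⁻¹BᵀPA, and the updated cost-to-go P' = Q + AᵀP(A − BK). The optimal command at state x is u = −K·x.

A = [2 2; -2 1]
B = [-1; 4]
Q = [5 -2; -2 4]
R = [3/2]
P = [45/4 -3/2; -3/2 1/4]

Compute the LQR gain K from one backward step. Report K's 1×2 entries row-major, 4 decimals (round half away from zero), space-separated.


-1.3739 -1.1130

BᵀP = [-17.2500 2.5000]
S = R + BᵀPB = [3/2] + [27.2500] = [28.7500]
BᵀPA = [-39.5000 -32.0000]
K = S⁻¹·BᵀPA = [-1.3739 -1.1130]
A−BK = [0.6261 0.8870; 3.4957 5.4522]
AᵀP(A−BK) = [3.7304 3.5348; 3.5348 3.6326]
P' = Q + AᵀP(A−BK) = [8.7304 1.5348; 1.5348 7.6326]
tr(P') = 16.3630


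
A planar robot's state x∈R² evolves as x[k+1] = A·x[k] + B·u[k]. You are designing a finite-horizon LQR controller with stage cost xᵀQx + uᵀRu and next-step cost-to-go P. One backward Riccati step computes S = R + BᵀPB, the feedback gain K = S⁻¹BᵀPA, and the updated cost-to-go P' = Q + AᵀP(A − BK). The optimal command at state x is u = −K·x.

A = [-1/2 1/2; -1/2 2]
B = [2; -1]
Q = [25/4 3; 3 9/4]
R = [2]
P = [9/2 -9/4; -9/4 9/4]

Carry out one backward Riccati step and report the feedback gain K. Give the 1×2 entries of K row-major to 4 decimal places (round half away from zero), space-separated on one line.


BᵀP = [11.2500 -6.7500]
S = R + BᵀPB = [2] + [29.2500] = [31.2500]
BᵀPA = [-2.2500 -7.8750]
K = S⁻¹·BᵀPA = [-0.0720 -0.2520]
A−BK = [-0.3560 1.0040; -0.5720 1.7480]
AᵀP(A−BK) = [0.4005 -1.1295; -1.1295 3.6405]
P' = Q + AᵀP(A−BK) = [6.6505 1.8705; 1.8705 5.8905]
tr(P') = 12.5410

-0.0720 -0.2520


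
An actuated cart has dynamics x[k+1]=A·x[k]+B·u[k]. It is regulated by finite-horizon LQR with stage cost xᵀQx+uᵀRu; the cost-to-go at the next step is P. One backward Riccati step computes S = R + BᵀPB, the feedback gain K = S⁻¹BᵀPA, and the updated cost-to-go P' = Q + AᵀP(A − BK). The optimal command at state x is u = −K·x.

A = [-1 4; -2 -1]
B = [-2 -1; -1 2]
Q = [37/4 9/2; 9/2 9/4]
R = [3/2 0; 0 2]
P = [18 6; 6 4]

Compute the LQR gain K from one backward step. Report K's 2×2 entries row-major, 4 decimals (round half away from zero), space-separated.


BᵀP = [-42.0000 -16.0000; -6.0000 2.0000]
S = R + BᵀPB = [3/2 0; 0 2] + [100.0000 10.0000; 10.0000 10.0000] = [101.5000 10.0000; 10.0000 12.0000]
BᵀPA = [74.0000 -152.0000; 2.0000 -26.0000]
K = S⁻¹·BᵀPA = [0.7764 -1.3989; -0.4803 -1.0009]
A−BK = [0.0725 0.2013; -0.2630 -0.3971]
AᵀP(A−BK) = [1.5081 -0.4776; -0.4776 5.3399]
P' = Q + AᵀP(A−BK) = [10.7581 4.0224; 4.0224 7.5899]
tr(P') = 18.3479

0.7764 -1.3989 -0.4803 -1.0009


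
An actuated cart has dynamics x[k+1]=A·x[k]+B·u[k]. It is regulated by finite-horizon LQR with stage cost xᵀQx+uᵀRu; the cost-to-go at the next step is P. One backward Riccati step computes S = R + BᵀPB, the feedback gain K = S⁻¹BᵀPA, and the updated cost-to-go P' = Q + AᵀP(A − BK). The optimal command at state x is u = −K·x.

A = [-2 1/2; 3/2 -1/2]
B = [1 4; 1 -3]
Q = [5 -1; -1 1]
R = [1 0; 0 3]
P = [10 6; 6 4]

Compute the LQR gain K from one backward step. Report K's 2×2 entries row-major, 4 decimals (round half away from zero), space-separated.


-0.1550 -0.0152 -0.3769 0.1003

BᵀP = [16.0000 10.0000; 22.0000 12.0000]
S = R + BᵀPB = [1 0; 0 3] + [26.0000 34.0000; 34.0000 52.0000] = [27.0000 34.0000; 34.0000 55.0000]
BᵀPA = [-17.0000 3.0000; -26.0000 5.0000]
K = S⁻¹·BᵀPA = [-0.1550 -0.0152; -0.3769 0.1003]
A−BK = [-0.3374 0.1140; 0.5243 -0.1839]
AᵀP(A−BK) = [0.5653 -0.1505; -0.1505 0.0441]
P' = Q + AᵀP(A−BK) = [5.5653 -1.1505; -1.1505 1.0441]
tr(P') = 6.6094
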